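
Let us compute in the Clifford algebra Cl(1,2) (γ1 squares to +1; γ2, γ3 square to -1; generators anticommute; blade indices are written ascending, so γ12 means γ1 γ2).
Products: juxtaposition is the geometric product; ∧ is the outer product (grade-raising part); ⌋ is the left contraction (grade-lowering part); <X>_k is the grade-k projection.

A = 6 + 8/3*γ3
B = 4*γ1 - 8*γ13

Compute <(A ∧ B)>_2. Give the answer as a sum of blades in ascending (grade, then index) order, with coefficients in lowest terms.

step 1: 24*γ1 - 176/3*γ13
step 2: -176/3*γ13
Answer: -176/3*γ13


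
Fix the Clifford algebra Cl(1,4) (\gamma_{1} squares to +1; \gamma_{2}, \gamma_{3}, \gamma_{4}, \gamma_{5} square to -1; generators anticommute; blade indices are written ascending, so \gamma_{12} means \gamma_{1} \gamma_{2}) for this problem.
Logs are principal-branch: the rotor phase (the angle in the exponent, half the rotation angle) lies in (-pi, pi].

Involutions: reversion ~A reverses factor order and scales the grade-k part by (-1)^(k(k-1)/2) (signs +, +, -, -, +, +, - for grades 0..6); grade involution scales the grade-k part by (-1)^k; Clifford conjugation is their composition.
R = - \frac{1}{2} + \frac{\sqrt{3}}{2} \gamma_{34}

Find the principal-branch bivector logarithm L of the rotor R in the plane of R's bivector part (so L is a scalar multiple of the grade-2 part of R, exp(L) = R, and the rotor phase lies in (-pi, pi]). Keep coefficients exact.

The scalar part of R is - \frac{1}{2}, which fixes the principal-branch rotor phase; the unit plane is then the bivector part divided by the sine of that phase, and L is that plane scaled by the phase.
Concretely: cos(phase) = - \frac{1}{2} gives phase = ±\frac{2 \pi}{3}, and since phase/sin(phase) is even the sign is immaterial: L = (phase/sin(phase)) * <R>_2 = (\frac{4 \sqrt{3} \pi}{9}) * <R>_2.
Answer: \frac{2 \pi}{3} \gamma_{34}


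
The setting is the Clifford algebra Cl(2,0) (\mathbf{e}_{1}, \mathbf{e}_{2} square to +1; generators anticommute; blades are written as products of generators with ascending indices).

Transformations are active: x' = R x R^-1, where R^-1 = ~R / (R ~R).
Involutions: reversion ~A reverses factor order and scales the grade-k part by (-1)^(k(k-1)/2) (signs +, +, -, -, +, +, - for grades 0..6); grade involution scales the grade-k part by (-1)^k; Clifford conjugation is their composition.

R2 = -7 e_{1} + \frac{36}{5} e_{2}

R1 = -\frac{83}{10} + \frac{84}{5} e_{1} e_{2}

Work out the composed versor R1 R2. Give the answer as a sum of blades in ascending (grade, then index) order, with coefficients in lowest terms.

Distribute over the terms of R1 (each basis-blade product reordered to ascending indices, repeated generators contracted through their squares):
(-\frac{83}{10}) R2 = \frac{581}{10} e_{1} - \frac{1494}{25} e_{2}
(\frac{84}{5} e_{1} e_{2}) R2 = \frac{3024}{25} e_{1} + \frac{588}{5} e_{2}
Summing the partial products and collecting blades:
Answer: \frac{8953}{50} e_{1} + \frac{1446}{25} e_{2}


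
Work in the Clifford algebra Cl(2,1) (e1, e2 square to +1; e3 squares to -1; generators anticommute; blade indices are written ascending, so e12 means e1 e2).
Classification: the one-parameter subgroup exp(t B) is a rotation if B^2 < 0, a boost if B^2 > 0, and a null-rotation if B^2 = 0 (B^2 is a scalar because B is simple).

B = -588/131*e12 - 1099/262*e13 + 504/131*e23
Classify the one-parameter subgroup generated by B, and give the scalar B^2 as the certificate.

B^2 term by term: the squares give (-588/131)^2*(e12)^2 + (-1099/262)^2*(e13)^2 + (504/131)^2*(e23)^2 = 345744/17161*(-1) + 1207801/68644*(+1) + 254016/17161*(+1) = 49/4 (each basis 2-blade squares to minus the product of its generators' squares); cross terms between blades sharing an index anticommute and cancel. So B^2 = 49/4.
Answer: boost, certificate B^2 = 49/4. B^2 = 49/4 is basis-independent, so its sign is the whole story.


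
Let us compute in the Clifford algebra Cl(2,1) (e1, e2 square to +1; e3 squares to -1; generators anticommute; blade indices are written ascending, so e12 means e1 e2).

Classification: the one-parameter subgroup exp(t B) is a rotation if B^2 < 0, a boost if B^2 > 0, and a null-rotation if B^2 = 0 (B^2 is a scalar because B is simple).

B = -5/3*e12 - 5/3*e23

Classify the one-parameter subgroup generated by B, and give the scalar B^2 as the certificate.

B^2 term by term: the squares give (-5/3)^2*(e12)^2 + (-5/3)^2*(e23)^2 = 25/9*(-1) + 25/9*(+1) = 0 (each basis 2-blade squares to minus the product of its generators' squares); cross terms between blades sharing an index anticommute and cancel. So B^2 = 0.
Answer: null-rotation, certificate B^2 = 0. The scalar 0 is the complete invariant here: its sign names the subgroup type.


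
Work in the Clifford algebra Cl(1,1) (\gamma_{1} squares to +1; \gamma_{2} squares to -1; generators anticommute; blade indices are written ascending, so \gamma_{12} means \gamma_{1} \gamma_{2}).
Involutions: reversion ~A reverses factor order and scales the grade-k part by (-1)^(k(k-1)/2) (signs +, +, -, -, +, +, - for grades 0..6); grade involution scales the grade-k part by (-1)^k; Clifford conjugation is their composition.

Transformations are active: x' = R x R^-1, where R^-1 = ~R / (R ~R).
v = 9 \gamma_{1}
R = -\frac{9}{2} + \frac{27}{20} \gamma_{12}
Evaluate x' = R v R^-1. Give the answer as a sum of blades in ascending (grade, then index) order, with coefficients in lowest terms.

~R = -\frac{9}{2} - \frac{27}{20} \gamma_{12}, and R ~R = \frac{7371}{400}, so R^-1 = ~R / (\frac{7371}{400}).
R v = -\frac{81}{2} \gamma_{1} - \frac{243}{20} \gamma_{2}
Answer: \frac{981}{91} \gamma_{1} + \frac{540}{91} \gamma_{2}


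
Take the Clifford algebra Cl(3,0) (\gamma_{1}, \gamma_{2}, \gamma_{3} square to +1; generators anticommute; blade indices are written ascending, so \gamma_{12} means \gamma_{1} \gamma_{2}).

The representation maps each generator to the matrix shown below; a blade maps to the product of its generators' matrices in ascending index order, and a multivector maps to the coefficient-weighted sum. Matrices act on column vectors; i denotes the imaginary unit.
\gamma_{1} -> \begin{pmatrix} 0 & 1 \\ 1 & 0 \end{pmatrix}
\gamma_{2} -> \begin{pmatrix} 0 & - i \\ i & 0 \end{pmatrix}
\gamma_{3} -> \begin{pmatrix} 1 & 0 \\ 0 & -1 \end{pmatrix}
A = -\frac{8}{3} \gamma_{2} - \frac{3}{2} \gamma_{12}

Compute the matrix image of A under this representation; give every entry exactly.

Bivector images (products of the table entries): rho(\gamma_{12}) = rho(\gamma_{1})rho(\gamma_{2}) = \begin{pmatrix} i & 0 \\ 0 & - i \end{pmatrix}.
M = (-\frac{8}{3})*rho(\gamma_{2}) + (-\frac{3}{2})*rho(\gamma_{12}), summed entrywise:
Answer: \begin{pmatrix} - \frac{3 i}{2} & \frac{8 i}{3} \\ - \frac{8 i}{3} & \frac{3 i}{2} \end{pmatrix}


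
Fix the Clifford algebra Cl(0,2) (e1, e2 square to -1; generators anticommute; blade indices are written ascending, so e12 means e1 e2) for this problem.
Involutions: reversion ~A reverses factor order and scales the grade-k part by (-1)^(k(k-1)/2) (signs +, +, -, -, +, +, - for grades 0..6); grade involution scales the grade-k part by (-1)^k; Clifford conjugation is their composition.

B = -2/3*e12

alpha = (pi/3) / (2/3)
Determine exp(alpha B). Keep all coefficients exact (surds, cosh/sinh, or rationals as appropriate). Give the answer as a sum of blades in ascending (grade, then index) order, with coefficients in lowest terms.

B^2 = (-2/3)^2*(e12)^2 = 4/9*(-1) = -4/9 (a basis 2-blade squares to minus the product of its generators' squares).
B^2 = -4/9 — a negative square means the series sums to a rotation: l = 2/3, alpha*l = pi/3, so exp(alpha B) = cos(pi/3) + (sin(pi/3)/(2/3))*B = 1/2 + (3*sqrt(3)/4)*B.
Answer: 1/2 - sqrt(3)/2*e12


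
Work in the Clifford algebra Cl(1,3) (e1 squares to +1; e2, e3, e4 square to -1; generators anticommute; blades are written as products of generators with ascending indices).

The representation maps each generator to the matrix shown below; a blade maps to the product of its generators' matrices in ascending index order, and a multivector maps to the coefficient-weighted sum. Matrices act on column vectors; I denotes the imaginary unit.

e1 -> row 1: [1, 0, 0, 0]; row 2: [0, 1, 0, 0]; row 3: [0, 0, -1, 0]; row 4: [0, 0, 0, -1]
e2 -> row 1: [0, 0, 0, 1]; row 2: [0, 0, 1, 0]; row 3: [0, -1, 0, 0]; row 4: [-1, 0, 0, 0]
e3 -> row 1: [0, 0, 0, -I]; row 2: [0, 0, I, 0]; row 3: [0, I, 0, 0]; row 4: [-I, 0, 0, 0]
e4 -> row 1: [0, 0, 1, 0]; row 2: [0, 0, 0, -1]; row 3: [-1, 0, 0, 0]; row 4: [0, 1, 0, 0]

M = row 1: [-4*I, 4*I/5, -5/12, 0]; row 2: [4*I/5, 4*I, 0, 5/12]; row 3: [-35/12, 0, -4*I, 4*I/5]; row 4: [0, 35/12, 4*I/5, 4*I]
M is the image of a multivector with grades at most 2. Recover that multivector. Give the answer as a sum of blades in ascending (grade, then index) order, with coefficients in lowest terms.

Method: the blade images are trace-orthogonal — tr(rho(e_A) rho(e_B)^-1) = 4 if A = B and 0 otherwise — and rho(e_A)^-1 = (e_A)^2 * rho(e_A) with (e_A)^2 = +1 or -1, so the coefficient of e_A in the preimage is (e_A)^2 * tr(M rho(e_A))/4.
Nonzero projections over blades of grade <= 2: e4: (e4)^2 = -1, tr(M rho(e4)) = -5, coefficient 5/4; e1 e4: (e1 e4)^2 = +1, tr(M rho(e1 e4)) = -20/3, coefficient -5/3; e2 e3: (e2 e3)^2 = -1, tr(M rho(e2 e3)) = -16, coefficient 4; e3 e4: (e3 e4)^2 = -1, tr(M rho(e3 e4)) = 16/5, coefficient -4/5. Every other blade of grade <= 2 projects to 0.
Answer: 5/4*e4 - 5/3*e1 e4 + 4*e2 e3 - 4/5*e3 e4


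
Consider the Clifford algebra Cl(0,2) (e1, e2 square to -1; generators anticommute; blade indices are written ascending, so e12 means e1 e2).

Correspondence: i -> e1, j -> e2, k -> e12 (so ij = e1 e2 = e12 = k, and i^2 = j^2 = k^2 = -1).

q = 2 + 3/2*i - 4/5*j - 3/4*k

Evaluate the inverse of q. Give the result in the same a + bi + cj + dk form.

In blades: q = 2 + 3/2*e1 - 4/5*e2 - 3/4*e12.
With qbar = 2 - 3/2*e1 + 4/5*e2 + 3/4*e12 (scalar fixed, mapped units negated), q qbar = 2981/400 (the sum of squared coefficients), so q^-1 = qbar / (2981/400) = 800/2981 - 600/2981*e1 + 320/2981*e2 + 300/2981*e12; translating back:
Answer: 800/2981 - 600/2981*i + 320/2981*j + 300/2981*k


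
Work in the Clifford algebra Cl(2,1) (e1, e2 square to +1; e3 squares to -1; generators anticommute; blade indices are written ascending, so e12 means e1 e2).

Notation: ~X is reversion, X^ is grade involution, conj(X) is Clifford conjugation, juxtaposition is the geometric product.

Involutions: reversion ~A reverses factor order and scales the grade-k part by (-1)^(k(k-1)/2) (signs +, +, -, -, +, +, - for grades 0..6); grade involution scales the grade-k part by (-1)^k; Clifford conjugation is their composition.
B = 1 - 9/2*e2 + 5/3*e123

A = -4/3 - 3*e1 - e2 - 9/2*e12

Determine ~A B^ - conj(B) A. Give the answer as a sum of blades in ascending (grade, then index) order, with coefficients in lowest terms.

first term: -35/6 + 69/4*e1 - 7*e2 + 15/2*e3 - 9*e12 - 5/3*e13 + 5*e23 + 20/9*e123
second term: -35/6 + 69/4*e1 - 7*e2 + 15/2*e3 + 9*e12 + 5/3*e13 - 5*e23 - 20/9*e123
Answer: -18*e12 - 10/3*e13 + 10*e23 + 40/9*e123


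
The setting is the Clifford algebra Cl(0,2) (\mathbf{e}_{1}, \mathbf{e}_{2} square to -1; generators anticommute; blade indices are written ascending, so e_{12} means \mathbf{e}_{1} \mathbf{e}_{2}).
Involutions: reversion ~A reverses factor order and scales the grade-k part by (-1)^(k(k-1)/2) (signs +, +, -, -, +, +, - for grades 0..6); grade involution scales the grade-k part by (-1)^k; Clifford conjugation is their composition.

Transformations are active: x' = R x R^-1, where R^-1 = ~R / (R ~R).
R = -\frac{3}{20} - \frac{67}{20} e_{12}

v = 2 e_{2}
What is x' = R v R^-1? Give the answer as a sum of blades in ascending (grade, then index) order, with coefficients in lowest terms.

~R = -\frac{3}{20} + \frac{67}{20} e_{12}, and R ~R = \frac{2249}{200}, so R^-1 = ~R / (\frac{2249}{200}).
R v = \frac{67}{10} e_{1} - \frac{3}{10} e_{2}
Answer: -\frac{402}{2249} e_{1} - \frac{4480}{2249} e_{2}


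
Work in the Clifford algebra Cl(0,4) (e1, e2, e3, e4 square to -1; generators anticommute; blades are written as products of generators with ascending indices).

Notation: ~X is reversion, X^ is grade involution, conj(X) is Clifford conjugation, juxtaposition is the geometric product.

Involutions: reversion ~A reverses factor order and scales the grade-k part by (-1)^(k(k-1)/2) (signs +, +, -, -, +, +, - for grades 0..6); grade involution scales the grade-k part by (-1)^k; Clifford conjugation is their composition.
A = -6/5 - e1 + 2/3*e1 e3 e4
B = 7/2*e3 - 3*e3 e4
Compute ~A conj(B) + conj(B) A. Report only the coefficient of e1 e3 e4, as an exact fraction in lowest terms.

first term: 2*e1 + 21/5*e3 + 7/2*e1 e3 + 7/3*e1 e4 - 18/5*e3 e4 - 3*e1 e3 e4
second term: -2*e1 + 21/5*e3 - 7/2*e1 e3 - 7/3*e1 e4 - 18/5*e3 e4 - 3*e1 e3 e4
Answer: -6


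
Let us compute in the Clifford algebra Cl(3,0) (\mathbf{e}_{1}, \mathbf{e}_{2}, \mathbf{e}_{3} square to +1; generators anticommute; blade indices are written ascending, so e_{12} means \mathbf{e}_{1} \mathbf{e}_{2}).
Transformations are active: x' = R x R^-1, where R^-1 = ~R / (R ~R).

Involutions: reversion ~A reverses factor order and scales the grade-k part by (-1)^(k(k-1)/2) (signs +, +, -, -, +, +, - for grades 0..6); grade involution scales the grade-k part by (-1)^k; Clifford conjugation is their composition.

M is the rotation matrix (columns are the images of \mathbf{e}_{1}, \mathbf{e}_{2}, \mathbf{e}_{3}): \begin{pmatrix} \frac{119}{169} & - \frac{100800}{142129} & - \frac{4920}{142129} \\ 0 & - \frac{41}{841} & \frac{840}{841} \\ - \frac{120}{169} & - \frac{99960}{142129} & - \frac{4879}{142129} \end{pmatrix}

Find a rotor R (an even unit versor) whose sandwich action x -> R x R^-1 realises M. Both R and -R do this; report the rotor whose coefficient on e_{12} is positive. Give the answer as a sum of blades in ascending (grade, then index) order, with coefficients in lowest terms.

Method: write R = a + b12*e_{12} + b13*e_{13} + b23*e_{23} with a^2 + b12^2 + b13^2 + b23^2 = 1 (so R^-1 = ~R). Expanding the columns R e_j ~R gives tr M = 4a^2 - 1 and, from the antisymmetric part, M21 - M12 = -4a*b12, M13 - M31 = 4a*b13, M32 - M23 = -4a*b23.
Here tr M = \frac{88271}{142129}, so a^2 = (1 + tr M)/4 = \frac{57600}{142129} and a = ±\frac{240}{377}. Taking a = \frac{240}{377}: M21 - M12 = \frac{100800}{142129}, M13 - M31 = \frac{96000}{142129}, M32 - M23 = -\frac{241920}{142129}, giving b12 = -\frac{105}{377}, b13 = \frac{100}{377}, b23 = \frac{252}{377}, i.e. R = \frac{240}{377} - \frac{105}{377} e_{12} + \frac{100}{377} e_{13} + \frac{252}{377} e_{23}.
Its e_{12} coefficient is negative, so report the other preimage -R.
Answer: -\frac{240}{377} + \frac{105}{377} e_{12} - \frac{100}{377} e_{13} - \frac{252}{377} e_{23}. Why the constraint matters: R and -R act identically through the sandwich — M has trace \frac{88271}{142129} either way — so only the sign condition on e_{12} picks one of the two preimages.


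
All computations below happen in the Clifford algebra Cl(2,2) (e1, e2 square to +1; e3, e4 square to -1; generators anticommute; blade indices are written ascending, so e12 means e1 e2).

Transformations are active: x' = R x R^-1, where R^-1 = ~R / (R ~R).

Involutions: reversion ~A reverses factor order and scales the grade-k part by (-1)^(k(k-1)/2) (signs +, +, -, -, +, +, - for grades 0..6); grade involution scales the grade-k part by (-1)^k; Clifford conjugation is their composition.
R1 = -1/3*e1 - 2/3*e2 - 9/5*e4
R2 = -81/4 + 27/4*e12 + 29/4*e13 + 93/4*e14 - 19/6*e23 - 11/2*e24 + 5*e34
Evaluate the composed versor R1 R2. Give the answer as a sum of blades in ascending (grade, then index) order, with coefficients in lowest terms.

Distribute over the terms of R1 (each basis-blade product reordered to ascending indices, repeated generators contracted through their squares):
(-1/3*e1) R2 = 27/4*e1 - 9/4*e2 - 29/12*e3 - 31/4*e4 + 19/18*e123 + 11/6*e124 - 5/3*e134
(-2/3*e2) R2 = 9/2*e1 + 27/2*e2 + 19/9*e3 + 11/3*e4 + 29/6*e123 + 31/2*e124 - 10/3*e234
(-9/5*e4) R2 = -837/20*e1 + 99/10*e2 - 9*e3 + 729/20*e4 - 243/20*e124 - 261/20*e134 + 57/10*e234
Summing the partial products and collecting blades:
Answer: -153/5*e1 + 423/20*e2 - 335/36*e3 + 971/30*e4 + 53/9*e123 + 311/60*e124 - 883/60*e134 + 71/30*e234


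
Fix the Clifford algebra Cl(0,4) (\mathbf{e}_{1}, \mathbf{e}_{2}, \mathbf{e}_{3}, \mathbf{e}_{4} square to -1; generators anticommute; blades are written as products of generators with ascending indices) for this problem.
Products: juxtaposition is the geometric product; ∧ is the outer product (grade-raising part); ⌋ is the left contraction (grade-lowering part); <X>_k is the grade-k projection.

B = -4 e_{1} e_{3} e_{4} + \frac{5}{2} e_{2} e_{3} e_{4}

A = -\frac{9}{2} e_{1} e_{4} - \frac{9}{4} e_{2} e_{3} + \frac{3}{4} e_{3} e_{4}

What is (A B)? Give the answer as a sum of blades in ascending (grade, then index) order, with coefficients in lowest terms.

step 1: 3 e_{1} - \frac{15}{8} e_{2} + 18 e_{3} + \frac{45}{8} e_{4} + \frac{45}{4} e_{1} e_{2} e_{3} - 9 e_{1} e_{2} e_{4}
Answer: 3 e_{1} - \frac{15}{8} e_{2} + 18 e_{3} + \frac{45}{8} e_{4} + \frac{45}{4} e_{1} e_{2} e_{3} - 9 e_{1} e_{2} e_{4}


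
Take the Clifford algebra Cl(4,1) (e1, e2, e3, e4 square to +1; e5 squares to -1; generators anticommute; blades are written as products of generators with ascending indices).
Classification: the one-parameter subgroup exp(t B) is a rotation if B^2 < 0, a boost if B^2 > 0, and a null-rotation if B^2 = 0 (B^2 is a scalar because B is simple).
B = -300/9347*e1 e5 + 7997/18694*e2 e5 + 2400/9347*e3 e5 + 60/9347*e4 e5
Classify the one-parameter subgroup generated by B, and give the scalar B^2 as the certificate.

B^2 term by term: the squares give (-300/9347)^2*(e1 e5)^2 + (7997/18694)^2*(e2 e5)^2 + (2400/9347)^2*(e3 e5)^2 + (60/9347)^2*(e4 e5)^2 = 90000/87366409*(+1) + 63952009/349465636*(+1) + 5760000/87366409*(+1) + 3600/87366409*(+1) = 1/4 (each basis 2-blade squares to minus the product of its generators' squares); cross terms between blades sharing an index anticommute and cancel. So B^2 = 1/4.
Answer: boost, certificate B^2 = 1/4. The invariant at work: B^2 = 1/4 is unchanged by conjugation, hence its sign classifies the subgroup whatever basis B is written in.


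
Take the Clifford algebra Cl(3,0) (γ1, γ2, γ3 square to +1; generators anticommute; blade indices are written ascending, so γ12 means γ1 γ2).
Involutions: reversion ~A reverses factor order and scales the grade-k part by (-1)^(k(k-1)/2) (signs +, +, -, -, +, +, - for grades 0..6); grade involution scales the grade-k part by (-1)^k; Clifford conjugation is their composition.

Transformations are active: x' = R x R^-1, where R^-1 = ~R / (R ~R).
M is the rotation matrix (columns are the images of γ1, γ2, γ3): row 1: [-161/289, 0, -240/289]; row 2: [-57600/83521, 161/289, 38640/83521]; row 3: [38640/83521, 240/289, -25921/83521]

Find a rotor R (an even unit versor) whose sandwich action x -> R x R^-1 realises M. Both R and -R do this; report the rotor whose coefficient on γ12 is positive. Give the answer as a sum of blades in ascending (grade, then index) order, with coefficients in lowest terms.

Method: write R = a + b12*γ12 + b13*γ13 + b23*γ23 with a^2 + b12^2 + b13^2 + b23^2 = 1 (so R^-1 = ~R). Expanding the columns R e_j ~R gives tr M = 4a^2 - 1 and, from the antisymmetric part, M21 - M12 = -4a*b12, M13 - M31 = 4a*b13, M32 - M23 = -4a*b23.
Here tr M = -25921/83521, so a^2 = (1 + tr M)/4 = 14400/83521 and a = ±120/289. Taking a = 120/289: M21 - M12 = -57600/83521, M13 - M31 = -108000/83521, M32 - M23 = 30720/83521, giving b12 = 120/289, b13 = -225/289, b23 = -64/289, i.e. R = 120/289 + 120/289*γ12 - 225/289*γ13 - 64/289*γ23.
Its γ12 coefficient is already positive.
Answer: 120/289 + 120/289*γ12 - 225/289*γ13 - 64/289*γ23. Sheet selection: the two-to-one cover makes ±R indistinguishable at the matrix level (trace -25921/83521), so uniqueness comes from the required sign on γ12.


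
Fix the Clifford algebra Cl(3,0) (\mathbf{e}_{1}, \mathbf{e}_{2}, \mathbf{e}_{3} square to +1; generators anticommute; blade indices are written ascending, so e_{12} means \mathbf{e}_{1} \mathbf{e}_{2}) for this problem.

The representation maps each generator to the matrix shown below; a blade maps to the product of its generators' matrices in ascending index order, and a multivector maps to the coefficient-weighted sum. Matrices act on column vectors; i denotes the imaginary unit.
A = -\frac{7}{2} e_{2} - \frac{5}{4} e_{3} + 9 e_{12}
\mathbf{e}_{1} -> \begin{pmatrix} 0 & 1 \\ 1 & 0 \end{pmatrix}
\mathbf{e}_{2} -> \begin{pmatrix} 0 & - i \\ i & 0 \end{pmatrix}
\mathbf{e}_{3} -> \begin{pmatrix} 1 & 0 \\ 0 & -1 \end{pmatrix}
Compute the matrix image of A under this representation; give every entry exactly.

Bivector images (products of the table entries): rho(e_{12}) = rho(\mathbf{e}_{1})rho(\mathbf{e}_{2}) = \begin{pmatrix} i & 0 \\ 0 & - i \end{pmatrix}.
M = (-\frac{7}{2})*rho(e_{2}) + (-\frac{5}{4})*rho(e_{3}) + (9)*rho(e_{12}), summed entrywise:
Answer: \begin{pmatrix} - \frac{5}{4} + 9 i & \frac{7 i}{2} \\ - \frac{7 i}{2} & \frac{5}{4} - 9 i \end{pmatrix}


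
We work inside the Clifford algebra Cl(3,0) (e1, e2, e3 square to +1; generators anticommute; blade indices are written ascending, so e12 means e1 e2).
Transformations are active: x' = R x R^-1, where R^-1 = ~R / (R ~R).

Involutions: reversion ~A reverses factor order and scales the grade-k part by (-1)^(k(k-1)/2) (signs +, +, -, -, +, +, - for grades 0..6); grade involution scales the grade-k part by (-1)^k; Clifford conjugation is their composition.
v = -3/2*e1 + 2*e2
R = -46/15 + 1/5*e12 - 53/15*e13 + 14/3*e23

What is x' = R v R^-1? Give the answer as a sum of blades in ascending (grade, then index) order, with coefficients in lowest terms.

~R = -46/15 - 1/5*e12 + 53/15*e13 - 14/3*e23, and R ~R = 3278/75, so R^-1 = ~R / (3278/75).
R v = 5*e1 - 35/6*e2 - 439/30*e3 + 1/15*e123
Answer: 7991/9834*e1 - 5756/4917*e2 + 10100/4917*e3


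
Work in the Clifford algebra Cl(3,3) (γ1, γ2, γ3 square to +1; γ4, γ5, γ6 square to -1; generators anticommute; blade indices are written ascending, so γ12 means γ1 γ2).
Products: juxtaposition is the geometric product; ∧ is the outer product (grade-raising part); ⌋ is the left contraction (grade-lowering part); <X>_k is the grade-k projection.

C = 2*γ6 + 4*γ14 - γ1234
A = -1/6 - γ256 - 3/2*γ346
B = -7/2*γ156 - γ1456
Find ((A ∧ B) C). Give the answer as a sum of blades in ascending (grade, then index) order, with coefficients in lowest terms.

step 1: 7/12*γ156 + 1/6*γ1456
step 2: -7/6*γ15 + 2/3*γ56 - 1/3*γ145 + 7/3*γ456 - 1/6*γ2356 - 7/12*γ23456
Answer: -7/6*γ15 + 2/3*γ56 - 1/3*γ145 + 7/3*γ456 - 1/6*γ2356 - 7/12*γ23456


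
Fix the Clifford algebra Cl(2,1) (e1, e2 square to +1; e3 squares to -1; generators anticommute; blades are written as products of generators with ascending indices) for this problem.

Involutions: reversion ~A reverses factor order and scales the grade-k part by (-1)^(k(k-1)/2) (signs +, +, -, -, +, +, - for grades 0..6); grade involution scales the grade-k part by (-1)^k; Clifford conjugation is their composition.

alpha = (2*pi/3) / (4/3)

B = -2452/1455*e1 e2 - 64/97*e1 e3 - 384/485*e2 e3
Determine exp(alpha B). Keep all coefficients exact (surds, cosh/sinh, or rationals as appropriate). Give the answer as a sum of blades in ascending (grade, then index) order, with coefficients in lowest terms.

B^2 term by term: the squares give (-2452/1455)^2*(e1 e2)^2 + (-64/97)^2*(e1 e3)^2 + (-384/485)^2*(e2 e3)^2 = 6012304/2117025*(-1) + 4096/9409*(+1) + 147456/235225*(+1) = -16/9 (each basis 2-blade squares to minus the product of its generators' squares); cross terms between blades sharing an index anticommute and cancel. So B^2 = -16/9.
B^2 = -16/9 — circular case — the even/odd split gives cos and sin: l = 4/3, alpha*l = 2*pi/3, so exp(alpha B) = cos(2*pi/3) + (sin(2*pi/3)/(4/3))*B = -1/2 + (3*sqrt(3)/8)*B.
Answer: -1/2 - 613*sqrt(3)/970*e1 e2 - 24*sqrt(3)/97*e1 e3 - 144*sqrt(3)/485*e2 e3


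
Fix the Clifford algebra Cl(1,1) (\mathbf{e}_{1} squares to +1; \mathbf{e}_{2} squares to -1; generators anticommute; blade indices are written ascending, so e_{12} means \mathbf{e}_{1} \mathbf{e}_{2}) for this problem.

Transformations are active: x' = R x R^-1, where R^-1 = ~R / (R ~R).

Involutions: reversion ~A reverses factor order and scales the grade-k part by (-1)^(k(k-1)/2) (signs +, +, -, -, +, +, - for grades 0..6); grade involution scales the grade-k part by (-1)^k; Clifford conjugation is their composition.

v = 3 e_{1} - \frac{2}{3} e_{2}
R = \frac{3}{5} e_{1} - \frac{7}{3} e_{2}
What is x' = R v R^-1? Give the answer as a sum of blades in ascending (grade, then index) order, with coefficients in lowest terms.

~R = \frac{3}{5} e_{1} - \frac{7}{3} e_{2}, and R ~R = -\frac{1144}{225}, so R^-1 = ~R / (-\frac{1144}{225}).
R v = \frac{11}{45} + \frac{33}{5} e_{12}
Answer: -\frac{159}{52} e_{1} + \frac{139}{156} e_{2}


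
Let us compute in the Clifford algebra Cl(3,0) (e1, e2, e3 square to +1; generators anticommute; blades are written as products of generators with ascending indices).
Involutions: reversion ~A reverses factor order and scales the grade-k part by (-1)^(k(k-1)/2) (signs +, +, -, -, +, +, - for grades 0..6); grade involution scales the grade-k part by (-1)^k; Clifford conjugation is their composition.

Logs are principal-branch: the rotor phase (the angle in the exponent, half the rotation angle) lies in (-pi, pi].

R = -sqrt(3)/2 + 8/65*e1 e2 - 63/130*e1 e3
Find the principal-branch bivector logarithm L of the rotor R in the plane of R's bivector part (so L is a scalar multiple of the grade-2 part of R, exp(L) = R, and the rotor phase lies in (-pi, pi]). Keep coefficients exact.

The scalar part of R is -sqrt(3)/2, so the principal-branch rotor phase is pinned; divide the bivector part by its sine to get the unit plane — L is the phase times that plane.
Concretely: cos(phase) = -sqrt(3)/2 gives phase = ±5*pi/6, and since phase/sin(phase) is even the sign is immaterial: L = (phase/sin(phase)) * <R>_2 = (5*pi/3) * <R>_2.
Answer: 8*pi/39*e1 e2 - 21*pi/26*e1 e3


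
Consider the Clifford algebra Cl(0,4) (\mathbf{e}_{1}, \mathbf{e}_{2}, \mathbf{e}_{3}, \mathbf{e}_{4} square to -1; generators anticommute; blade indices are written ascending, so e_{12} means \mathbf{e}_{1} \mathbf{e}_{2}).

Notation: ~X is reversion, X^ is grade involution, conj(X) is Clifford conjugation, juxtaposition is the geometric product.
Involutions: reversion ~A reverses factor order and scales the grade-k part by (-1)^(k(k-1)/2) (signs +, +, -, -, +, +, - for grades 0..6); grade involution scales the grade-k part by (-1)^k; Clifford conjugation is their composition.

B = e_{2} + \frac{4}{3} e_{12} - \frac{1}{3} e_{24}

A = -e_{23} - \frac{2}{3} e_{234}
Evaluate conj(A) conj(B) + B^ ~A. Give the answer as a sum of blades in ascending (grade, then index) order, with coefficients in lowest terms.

first term: -\frac{11}{9} e_{3} - \frac{4}{3} e_{13} - \frac{1}{3} e_{34} + \frac{8}{9} e_{134}
second term: \frac{7}{9} e_{3} - \frac{4}{3} e_{13} + e_{34} - \frac{8}{9} e_{134}
Answer: -\frac{4}{9} e_{3} - \frac{8}{3} e_{13} + \frac{2}{3} e_{34}


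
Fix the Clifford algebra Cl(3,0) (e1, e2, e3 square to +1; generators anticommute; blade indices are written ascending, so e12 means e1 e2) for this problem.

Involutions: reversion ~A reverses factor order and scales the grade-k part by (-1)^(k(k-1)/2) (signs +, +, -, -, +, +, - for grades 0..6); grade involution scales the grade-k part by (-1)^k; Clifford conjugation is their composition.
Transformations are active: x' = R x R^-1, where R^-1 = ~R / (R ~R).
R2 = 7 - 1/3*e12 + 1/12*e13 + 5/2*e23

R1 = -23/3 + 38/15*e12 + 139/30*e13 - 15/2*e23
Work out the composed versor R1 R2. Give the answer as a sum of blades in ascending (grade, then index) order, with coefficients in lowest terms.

Distribute over the terms of R1 (each basis-blade product reordered to ascending indices, repeated generators contracted through their squares):
(-23/3) R2 = -161/3 + 23/9*e12 - 23/36*e13 - 115/6*e23
(38/15*e12) R2 = 38/45 + 266/15*e12 + 19/3*e13 - 19/90*e23
(139/30*e13) R2 = -139/360 - 139/12*e12 + 973/30*e13 - 139/90*e23
(-15/2*e23) R2 = 75/4 - 5/8*e12 - 5/2*e13 - 105/2*e23
Summing the partial products and collecting blades:
Answer: -827/24 + 2909/360*e12 + 6413/180*e13 - 3304/45*e23


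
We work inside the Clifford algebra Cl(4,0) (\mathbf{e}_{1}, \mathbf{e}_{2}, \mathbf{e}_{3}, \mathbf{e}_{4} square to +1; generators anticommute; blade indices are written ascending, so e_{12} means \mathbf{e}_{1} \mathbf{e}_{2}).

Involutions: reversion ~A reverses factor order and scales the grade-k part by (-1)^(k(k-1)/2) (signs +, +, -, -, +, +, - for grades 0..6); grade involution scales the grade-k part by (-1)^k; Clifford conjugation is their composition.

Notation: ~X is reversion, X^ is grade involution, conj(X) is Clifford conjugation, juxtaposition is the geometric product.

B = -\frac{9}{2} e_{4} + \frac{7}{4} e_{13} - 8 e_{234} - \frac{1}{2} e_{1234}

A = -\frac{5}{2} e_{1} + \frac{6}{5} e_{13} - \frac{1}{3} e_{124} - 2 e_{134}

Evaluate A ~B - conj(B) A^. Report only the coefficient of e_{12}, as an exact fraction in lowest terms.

first term: \frac{21}{10} - e_{2} + \frac{109}{24} e_{3} - \frac{7}{2} e_{4} + \frac{35}{2} e_{12} + \frac{19}{3} e_{13} + \frac{45}{4} e_{14} - \frac{3}{5} e_{24} - \frac{48}{5} e_{124} - \frac{27}{5} e_{134} + \frac{2}{3} e_{234} - 20 e_{1234}
second term: \frac{21}{10} - e_{2} + \frac{109}{24} e_{3} + \frac{7}{2} e_{4} - \frac{29}{2} e_{12} + \frac{35}{3} e_{13} - \frac{45}{4} e_{14} - \frac{3}{5} e_{24} - \frac{48}{5} e_{124} + \frac{27}{5} e_{134} + \frac{2}{3} e_{234} + 20 e_{1234}
Answer: 32


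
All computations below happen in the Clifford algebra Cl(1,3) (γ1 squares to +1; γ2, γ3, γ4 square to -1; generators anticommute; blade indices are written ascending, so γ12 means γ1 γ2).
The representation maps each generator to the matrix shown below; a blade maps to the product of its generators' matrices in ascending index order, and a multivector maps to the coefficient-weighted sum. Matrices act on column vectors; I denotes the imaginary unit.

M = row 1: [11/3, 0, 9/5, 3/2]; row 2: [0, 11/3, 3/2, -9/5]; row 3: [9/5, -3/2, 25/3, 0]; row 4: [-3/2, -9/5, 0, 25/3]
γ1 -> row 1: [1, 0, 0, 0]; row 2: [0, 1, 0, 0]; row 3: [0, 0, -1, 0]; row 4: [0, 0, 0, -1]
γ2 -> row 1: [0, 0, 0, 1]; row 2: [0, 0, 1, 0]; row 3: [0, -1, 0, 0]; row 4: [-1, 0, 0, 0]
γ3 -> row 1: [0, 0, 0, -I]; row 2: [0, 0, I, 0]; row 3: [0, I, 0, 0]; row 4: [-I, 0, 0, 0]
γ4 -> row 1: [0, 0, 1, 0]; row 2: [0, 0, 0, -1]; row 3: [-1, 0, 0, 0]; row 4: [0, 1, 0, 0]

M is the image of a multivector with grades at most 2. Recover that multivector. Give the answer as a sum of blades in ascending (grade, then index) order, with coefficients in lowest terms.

Method: the blade images are trace-orthogonal — tr(rho(e_A) rho(e_B)^-1) = 4 if A = B and 0 otherwise — and rho(e_A)^-1 = (e_A)^2 * rho(e_A) with (e_A)^2 = +1 or -1, so the coefficient of e_A in the preimage is (e_A)^2 * tr(M rho(e_A))/4.
Nonzero projections over blades of grade <= 2: 1: (1)^2 = +1, tr(M 1) = 24, coefficient 6; γ1: (γ1)^2 = +1, tr(M rho(γ1)) = -28/3, coefficient -7/3; γ2: (γ2)^2 = -1, tr(M rho(γ2)) = -6, coefficient 3/2; γ14: (γ14)^2 = +1, tr(M rho(γ14)) = 36/5, coefficient 9/5. Every other blade of grade <= 2 projects to 0.
Answer: 6 - 7/3*γ1 + 3/2*γ2 + 9/5*γ14


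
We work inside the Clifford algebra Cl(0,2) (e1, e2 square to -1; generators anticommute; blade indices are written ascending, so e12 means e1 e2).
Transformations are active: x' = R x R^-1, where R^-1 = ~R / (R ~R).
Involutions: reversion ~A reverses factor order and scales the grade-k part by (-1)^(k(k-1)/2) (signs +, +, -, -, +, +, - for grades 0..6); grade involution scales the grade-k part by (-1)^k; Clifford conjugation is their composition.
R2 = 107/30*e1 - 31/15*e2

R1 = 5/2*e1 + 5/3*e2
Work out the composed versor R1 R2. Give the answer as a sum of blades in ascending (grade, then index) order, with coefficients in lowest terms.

Distribute over the terms of R1 (each basis-blade product reordered to ascending indices, repeated generators contracted through their squares):
(5/2*e1) R2 = -107/12 - 31/6*e12
(5/3*e2) R2 = 31/9 - 107/18*e12
Summing the partial products and collecting blades:
Answer: -197/36 - 100/9*e12


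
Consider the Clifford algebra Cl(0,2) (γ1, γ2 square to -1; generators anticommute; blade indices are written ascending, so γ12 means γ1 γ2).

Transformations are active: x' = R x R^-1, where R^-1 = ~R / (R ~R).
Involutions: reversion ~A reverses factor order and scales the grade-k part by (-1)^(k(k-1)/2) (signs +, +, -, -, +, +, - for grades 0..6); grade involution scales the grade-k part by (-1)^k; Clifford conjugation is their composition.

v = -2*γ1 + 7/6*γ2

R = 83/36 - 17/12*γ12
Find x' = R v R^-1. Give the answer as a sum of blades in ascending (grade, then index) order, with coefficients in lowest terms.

~R = 83/36 + 17/12*γ12, and R ~R = 4745/648, so R^-1 = ~R / (4745/648).
R v = -71/24*γ1 + 1193/216*γ2
Answer: 1301/9490*γ1 + 32902/14235*γ2


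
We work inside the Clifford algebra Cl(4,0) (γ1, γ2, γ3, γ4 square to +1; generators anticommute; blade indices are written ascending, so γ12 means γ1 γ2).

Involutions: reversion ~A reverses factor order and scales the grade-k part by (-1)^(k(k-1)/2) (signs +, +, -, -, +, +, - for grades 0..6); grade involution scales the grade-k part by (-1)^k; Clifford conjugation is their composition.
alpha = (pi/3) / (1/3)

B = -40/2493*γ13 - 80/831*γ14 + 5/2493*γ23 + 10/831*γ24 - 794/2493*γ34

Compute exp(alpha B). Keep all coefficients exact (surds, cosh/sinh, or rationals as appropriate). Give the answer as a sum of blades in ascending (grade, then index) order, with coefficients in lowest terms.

B^2 term by term: the squares give (-40/2493)^2*(γ13)^2 + (-80/831)^2*(γ14)^2 + (5/2493)^2*(γ23)^2 + (10/831)^2*(γ24)^2 + (-794/2493)^2*(γ34)^2 = 1600/6215049*(-1) + 6400/690561*(-1) + 25/6215049*(-1) + 100/690561*(-1) + 630436/6215049*(-1) = -1/9 (each basis 2-blade squares to minus the product of its generators' squares); cross terms between blades sharing an index anticommute and cancel; the commuting (index-disjoint) pairs give grade-4 terms 2*c*c'*(blade product), which cancel blade by blade — γ1234: 800/2071683 - 800/2071683 = 0 — confirming B is simple. So B^2 = -1/9.
B^2 = -1/9 — the negative square puts this in the circular regime; l = 1/3, alpha*l = pi/3, so exp(alpha B) = cos(pi/3) + (sin(pi/3)/(1/3))*B = 1/2 + (3*sqrt(3)/2)*B.
Answer: 1/2 - 20*sqrt(3)/831*γ13 - 40*sqrt(3)/277*γ14 + 5*sqrt(3)/1662*γ23 + 5*sqrt(3)/277*γ24 - 397*sqrt(3)/831*γ34


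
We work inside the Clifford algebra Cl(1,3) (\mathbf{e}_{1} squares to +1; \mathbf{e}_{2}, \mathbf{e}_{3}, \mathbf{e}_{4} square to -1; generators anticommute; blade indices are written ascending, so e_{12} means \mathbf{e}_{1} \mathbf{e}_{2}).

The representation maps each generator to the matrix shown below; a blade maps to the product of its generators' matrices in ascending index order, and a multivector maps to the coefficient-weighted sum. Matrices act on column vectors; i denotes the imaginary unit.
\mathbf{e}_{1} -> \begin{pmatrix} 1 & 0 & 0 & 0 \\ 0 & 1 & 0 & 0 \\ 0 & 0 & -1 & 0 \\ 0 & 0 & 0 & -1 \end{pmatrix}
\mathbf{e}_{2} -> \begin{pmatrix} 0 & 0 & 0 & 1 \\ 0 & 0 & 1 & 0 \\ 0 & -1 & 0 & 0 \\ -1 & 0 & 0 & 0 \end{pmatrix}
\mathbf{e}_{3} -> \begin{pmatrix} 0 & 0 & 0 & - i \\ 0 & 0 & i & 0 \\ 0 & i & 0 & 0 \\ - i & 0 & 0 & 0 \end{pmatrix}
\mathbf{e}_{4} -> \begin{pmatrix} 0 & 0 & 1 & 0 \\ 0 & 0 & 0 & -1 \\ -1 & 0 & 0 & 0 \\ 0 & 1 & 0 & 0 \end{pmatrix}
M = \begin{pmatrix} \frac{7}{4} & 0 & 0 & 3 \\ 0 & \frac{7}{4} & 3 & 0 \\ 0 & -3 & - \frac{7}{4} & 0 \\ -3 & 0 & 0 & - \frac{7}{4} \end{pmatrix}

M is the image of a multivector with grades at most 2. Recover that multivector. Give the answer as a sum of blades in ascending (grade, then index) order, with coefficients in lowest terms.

Method: the blade images are trace-orthogonal — tr(rho(e_A) rho(e_B)^-1) = 4 if A = B and 0 otherwise — and rho(e_A)^-1 = (e_A)^2 * rho(e_A) with (e_A)^2 = +1 or -1, so the coefficient of e_A in the preimage is (e_A)^2 * tr(M rho(e_A))/4.
Nonzero projections over blades of grade <= 2: e_{1}: (e_{1})^2 = +1, tr(M rho(e_{1})) = 7, coefficient \frac{7}{4}; e_{2}: (e_{2})^2 = -1, tr(M rho(e_{2})) = -12, coefficient 3. Every other blade of grade <= 2 projects to 0.
Answer: \frac{7}{4} e_{1} + 3 e_{2}


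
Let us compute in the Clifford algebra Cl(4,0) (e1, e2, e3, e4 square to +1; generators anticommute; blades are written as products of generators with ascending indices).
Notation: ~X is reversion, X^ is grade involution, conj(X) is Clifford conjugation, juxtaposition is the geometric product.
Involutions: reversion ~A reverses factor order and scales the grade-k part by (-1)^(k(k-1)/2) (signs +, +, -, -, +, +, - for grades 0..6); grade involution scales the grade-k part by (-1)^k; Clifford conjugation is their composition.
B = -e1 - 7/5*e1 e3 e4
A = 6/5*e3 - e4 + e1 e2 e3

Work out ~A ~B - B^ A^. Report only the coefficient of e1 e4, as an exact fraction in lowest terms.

first term: -1/5*e1 e3 - 67/25*e1 e4 + e2 e3 - 7/5*e2 e4
second term: 1/5*e1 e3 + 67/25*e1 e4 - e2 e3 + 7/5*e2 e4
Answer: -134/25


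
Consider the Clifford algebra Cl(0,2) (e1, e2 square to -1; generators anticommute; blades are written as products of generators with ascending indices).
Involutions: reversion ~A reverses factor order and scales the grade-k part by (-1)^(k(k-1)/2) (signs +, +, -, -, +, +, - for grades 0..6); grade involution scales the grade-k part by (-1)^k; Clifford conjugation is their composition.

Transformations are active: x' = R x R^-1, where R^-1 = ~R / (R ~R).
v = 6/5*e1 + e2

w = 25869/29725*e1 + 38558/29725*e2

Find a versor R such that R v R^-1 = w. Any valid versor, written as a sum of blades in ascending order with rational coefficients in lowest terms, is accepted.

A norm check does it: q(v) = q(w) = -61/25, hence R = v + w = 61539/29725*e1 + 68283/29725*e2 realises the map — parallel part kept, (v - w)/2 negated, v carried to w.
Answer: 61539/29725*e1 + 68283/29725*e2


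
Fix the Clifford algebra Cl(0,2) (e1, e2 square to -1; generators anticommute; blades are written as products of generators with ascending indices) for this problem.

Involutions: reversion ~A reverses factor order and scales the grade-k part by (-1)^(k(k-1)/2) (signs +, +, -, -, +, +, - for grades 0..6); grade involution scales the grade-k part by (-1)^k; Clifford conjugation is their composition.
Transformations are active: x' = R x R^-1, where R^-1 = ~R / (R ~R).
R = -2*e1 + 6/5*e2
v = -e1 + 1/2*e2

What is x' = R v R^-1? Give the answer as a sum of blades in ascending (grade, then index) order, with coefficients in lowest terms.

~R = -2*e1 + 6/5*e2, and R ~R = -136/25, so R^-1 = ~R / (-136/25).
R v = -13/5 + 1/5*e1 e2
Answer: -31/34*e1 + 11/17*e2


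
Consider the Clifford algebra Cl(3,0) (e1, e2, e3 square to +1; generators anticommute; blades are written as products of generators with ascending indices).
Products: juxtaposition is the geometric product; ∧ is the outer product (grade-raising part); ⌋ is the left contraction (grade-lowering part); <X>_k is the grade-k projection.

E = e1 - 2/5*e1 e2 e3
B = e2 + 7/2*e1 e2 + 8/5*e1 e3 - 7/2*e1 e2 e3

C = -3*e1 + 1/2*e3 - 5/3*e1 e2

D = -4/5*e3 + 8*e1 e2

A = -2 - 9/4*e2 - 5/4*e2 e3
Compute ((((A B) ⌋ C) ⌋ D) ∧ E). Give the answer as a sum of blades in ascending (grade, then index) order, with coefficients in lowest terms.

step 1: -9/4 + 7/2*e1 - 2*e2 + 5/4*e3 - 9*e1 e2 - 67/10*e1 e3 + 53/5*e1 e2 e3
step 2: -199/8 + 41/12*e1 - 35/6*e2 - 9/8*e3 + 15/4*e1 e2
step 3: -291/10 + 140/3*e1 + 82/3*e2 + 199/10*e3 - 199*e1 e2
step 4: -291/10*e1 - 82/3*e1 e2 - 199/10*e1 e3 + 291/25*e1 e2 e3
Answer: -291/10*e1 - 82/3*e1 e2 - 199/10*e1 e3 + 291/25*e1 e2 e3


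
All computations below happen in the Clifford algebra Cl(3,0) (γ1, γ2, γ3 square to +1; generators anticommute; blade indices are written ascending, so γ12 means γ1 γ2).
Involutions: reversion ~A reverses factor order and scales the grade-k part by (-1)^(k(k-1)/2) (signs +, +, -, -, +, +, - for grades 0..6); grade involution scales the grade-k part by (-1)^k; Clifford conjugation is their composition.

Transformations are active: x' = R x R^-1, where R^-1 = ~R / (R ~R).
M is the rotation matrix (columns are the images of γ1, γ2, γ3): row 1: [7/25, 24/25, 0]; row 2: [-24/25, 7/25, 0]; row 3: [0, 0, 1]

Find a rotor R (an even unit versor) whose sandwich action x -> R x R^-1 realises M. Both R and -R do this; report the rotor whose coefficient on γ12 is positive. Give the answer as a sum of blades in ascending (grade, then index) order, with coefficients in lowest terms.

Method: write R = a + b12*γ12 + b13*γ13 + b23*γ23 with a^2 + b12^2 + b13^2 + b23^2 = 1 (so R^-1 = ~R). Expanding the columns R e_j ~R gives tr M = 4a^2 - 1 and, from the antisymmetric part, M21 - M12 = -4a*b12, M13 - M31 = 4a*b13, M32 - M23 = -4a*b23.
Here tr M = 39/25, so a^2 = (1 + tr M)/4 = 16/25 and a = ±4/5. Taking a = 4/5: M21 - M12 = -48/25, M13 - M31 = 0, M32 - M23 = 0, giving b12 = 3/5, b13 = 0, b23 = 0, i.e. R = 4/5 + 3/5*γ12.
Its γ12 coefficient is already positive.
Answer: 4/5 + 3/5*γ12. Key observation: the double cover Spin(3) -> SO(3) sends R and -R to the same matrix (trace 39/25 here), so the stated sign of the γ12 coefficient is what selects one sheet.
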